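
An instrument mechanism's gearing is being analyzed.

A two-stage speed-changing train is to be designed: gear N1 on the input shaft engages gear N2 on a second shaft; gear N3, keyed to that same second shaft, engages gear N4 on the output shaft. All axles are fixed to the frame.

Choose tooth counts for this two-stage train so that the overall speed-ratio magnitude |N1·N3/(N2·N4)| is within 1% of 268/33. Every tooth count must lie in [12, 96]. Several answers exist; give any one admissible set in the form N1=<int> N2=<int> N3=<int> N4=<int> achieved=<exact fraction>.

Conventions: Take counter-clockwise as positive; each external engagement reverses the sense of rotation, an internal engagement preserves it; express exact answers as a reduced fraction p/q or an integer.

N1=32 N2=12 N3=67 N4=22 achieved=268/33

topology: fixed-axis compound train — 2 stages, target 268/33
target = 268/33 in lowest terms: an exact hit needs N1·N3 = k·268 and N2·N4 = k·33 for one integer k, every count in [12, 96]; additionally prefer no 1:1 stage (N1 ≠ N2, N3 ≠ N4)
k = 1…7: no 1:1-free in-range split of k·268 and k·33 into factor pairs; take k = 8
k = 8: N1·N3 = 2144 = 32·67, N2·N4 = 264 = 12·22
achieved = 32·67/(12·22) = 268/33; |achieved − target| = 0 ≤ 67/825 ✓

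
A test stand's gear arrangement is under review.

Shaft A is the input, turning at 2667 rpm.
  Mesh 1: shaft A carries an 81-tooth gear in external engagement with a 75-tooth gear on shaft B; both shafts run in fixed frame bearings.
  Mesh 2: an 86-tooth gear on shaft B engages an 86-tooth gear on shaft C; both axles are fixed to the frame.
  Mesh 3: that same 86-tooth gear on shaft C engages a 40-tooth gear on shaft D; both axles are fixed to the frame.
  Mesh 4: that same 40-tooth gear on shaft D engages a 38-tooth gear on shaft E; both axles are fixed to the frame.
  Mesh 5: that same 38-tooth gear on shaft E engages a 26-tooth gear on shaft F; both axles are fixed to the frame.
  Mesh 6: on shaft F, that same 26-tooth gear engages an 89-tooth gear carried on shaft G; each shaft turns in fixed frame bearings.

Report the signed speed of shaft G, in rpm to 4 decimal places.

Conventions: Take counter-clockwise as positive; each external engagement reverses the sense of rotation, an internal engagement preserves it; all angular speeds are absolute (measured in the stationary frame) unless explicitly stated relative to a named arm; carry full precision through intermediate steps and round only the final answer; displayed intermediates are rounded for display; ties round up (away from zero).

recognized (7 fixed axles, 6 meshes): fixed-axis compound train
mesh 1 [81T→75T]: ω = 2667.0000×81/75 = 2880.3600 rpm, sense flips to −
mesh 2 [86T→86T]: ω = 2880.3600×86/86 = 2880.3600 rpm, sense flips to +
mesh 3 [86T→40T]: ω = 2880.3600×86/40 = 6192.7740 rpm, sense flips to −
mesh 4 [40T→38T]: ω = 6192.7740×40/38 = 6518.7095 rpm, sense flips to +
mesh 5 [38T→26T]: ω = 6518.7095×38/26 = 9527.3446 rpm, sense flips to −
mesh 6 [26T→89T]: ω = 9527.3446×26/89 = 2783.2692 rpm, sense flips to +
signed output speed = +2783.2692 rpm

+2783.2692 rpm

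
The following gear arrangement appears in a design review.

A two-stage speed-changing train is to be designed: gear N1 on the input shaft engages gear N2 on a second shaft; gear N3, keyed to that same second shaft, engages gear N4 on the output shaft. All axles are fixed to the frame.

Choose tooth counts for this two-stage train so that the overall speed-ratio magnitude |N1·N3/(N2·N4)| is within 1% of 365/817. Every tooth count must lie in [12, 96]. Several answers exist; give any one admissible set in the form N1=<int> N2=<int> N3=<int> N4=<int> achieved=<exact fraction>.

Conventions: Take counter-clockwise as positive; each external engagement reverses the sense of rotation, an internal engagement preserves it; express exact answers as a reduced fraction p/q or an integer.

N1=15 N2=43 N3=73 N4=57 achieved=365/817

topology: fixed-axis compound train — 2 stages, target 365/817
target = 365/817 in lowest terms: an exact hit needs N1·N3 = k·365 and N2·N4 = k·817 for one integer k, every count in [12, 96]; additionally prefer no 1:1 stage (N1 ≠ N2, N3 ≠ N4)
k = 1…2: no 1:1-free in-range split of k·365 and k·817 into factor pairs; take k = 3
k = 3: N1·N3 = 1095 = 15·73, N2·N4 = 2451 = 43·57
achieved = 15·73/(43·57) = 365/817; |achieved − target| = 0 ≤ 73/16340 ✓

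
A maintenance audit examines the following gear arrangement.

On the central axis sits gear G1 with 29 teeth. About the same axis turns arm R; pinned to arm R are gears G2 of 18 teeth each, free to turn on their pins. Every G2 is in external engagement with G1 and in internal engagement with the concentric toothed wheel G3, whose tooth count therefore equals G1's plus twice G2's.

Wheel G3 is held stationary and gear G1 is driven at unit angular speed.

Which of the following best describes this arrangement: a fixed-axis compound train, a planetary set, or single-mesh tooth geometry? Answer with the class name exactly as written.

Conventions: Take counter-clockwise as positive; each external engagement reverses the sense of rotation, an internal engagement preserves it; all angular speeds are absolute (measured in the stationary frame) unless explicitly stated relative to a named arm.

planetary set (29T centre, 18T on arm, 65T internal) — Willis relation
classification: planetary set

planetary set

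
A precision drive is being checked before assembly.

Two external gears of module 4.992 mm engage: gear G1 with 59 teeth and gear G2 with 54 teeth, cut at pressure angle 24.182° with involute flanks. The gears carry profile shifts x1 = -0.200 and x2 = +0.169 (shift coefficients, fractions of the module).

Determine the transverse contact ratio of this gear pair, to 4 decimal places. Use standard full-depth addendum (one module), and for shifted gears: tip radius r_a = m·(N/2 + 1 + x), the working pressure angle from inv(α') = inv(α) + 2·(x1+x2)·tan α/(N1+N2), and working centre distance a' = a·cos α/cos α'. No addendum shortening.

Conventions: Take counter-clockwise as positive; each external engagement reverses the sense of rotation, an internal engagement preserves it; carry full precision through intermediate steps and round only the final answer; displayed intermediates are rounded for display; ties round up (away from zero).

1.5783

single-mesh involute tooth geometry (59T engaging 54T at module 4.992)
base radii: r_b1 = 134.341415, r_b2 = 122.956549
tip radii: r_a1 = 151.257600, r_a2 = 140.619648
inv(α') = inv(24.182°) + 2·(-0.200+0.169)·tan α/(59+54) = 0.02673837  ⇒  α' = 24.11176°
a' = a·cos α / cos α' = 282.0480·cos 24.182°/cos 24.11176° = 281.893037
action lengths: √(r_a1²−r_b1²) = 69.507164, √(r_a2²−r_b2²) = 68.231755
base pitch p_b = π·m·cos α = 14.306644
CR = (69.507164 + 68.231755 − 281.893037·sin 24.11176°)/14.306644 = 1.578329
contact ratio ≈ 1.5783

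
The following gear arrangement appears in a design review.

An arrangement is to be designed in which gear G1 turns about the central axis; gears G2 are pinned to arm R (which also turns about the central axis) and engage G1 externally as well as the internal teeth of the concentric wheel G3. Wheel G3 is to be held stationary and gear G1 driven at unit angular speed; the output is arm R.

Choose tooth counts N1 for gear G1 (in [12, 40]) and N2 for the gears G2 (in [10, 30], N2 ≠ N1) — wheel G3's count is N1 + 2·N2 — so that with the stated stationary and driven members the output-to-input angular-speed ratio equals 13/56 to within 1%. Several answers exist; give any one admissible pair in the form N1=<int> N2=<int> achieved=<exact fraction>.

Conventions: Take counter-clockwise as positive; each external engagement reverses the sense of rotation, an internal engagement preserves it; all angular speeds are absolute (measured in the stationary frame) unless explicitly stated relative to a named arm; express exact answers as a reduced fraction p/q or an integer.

N1=13 N2=15 achieved=13/56

class = planetary set [ratio 13/56 wanted; Willis about the carrier]
Willis with ω_ring = 0: ω_arm/ω_sun = N1/(N1+N3); set equal to 13/56  ⇒  N3/N1 = 1/(13/56) − 1 = 43/13
N3 = N1 + 2·N2  ⇒  N2/N1 = (N3/N1 − 1)/2 = (43/13 − 1)/2 = 15/13
smallest multiple with N1 ≥ 12 and N2 ≥ 10: k = 1  ⇒  N1 = 1·13 = 13, N2 = 1·15 = 15 (N1 ≤ 40, N2 ≤ 30, N2 ≠ N1 ✓), N3 = 13 + 2·15 = 43
check: N1/(N1+N3) with N1 = 13, N3 = 43 gives 13/56; |achieved − target| = 0 ≤ 13/5600 ✓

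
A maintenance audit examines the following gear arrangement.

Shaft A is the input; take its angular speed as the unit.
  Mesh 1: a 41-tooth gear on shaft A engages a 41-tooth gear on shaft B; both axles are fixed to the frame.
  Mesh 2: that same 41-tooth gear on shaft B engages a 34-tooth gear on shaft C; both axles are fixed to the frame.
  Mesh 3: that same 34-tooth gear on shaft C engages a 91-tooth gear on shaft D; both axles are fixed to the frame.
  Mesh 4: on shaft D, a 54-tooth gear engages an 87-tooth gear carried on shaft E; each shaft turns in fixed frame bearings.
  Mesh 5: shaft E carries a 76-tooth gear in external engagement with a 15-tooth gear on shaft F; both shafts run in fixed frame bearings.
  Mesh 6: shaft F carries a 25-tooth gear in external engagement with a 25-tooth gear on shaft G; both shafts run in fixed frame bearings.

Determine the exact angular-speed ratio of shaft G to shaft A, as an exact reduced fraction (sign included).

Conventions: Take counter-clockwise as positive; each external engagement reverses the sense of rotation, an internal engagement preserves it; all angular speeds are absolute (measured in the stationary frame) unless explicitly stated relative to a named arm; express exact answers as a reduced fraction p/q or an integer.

class = fixed-axis compound train [6 meshes; 6 ratios multiply, 6 sense flips]
mesh 1 [41T→41T]: running ratio 1, sense −
mesh 2 [41T→34T]: running ratio 41/34, sense +
mesh 3 [34T→91T]: running ratio 41/91, sense −
mesh 4 [54T→87T]: running ratio 738/2639, sense +
mesh 5 [76T→15T]: running ratio 18696/13195, sense −
mesh 6 [25T→25T]: running ratio 18696/13195, sense +
ω_out/ω_in = 18696/13195

18696/13195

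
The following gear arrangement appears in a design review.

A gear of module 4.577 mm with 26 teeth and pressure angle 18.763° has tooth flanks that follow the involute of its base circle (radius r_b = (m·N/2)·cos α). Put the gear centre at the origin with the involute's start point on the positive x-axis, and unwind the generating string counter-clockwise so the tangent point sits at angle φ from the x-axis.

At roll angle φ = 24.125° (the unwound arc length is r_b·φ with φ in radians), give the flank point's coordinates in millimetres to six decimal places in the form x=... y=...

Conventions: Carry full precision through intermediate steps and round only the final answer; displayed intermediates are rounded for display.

x=61.113985 y=1.377217

topology: single-mesh involute geometry — m = 4.577, N = 26
pitch radius r_p = m·N/2 = 4.577·26/2 = 59.501000
base radius r_b = r_p·cos α = 59.501000·cos 18.763° = 56.338949
roll angle φ = 24.125° = 0.42106068 rad
x = r_b·(cos φ + φ·sin φ) = 61.113985
y = r_b·(sin φ − φ·cos φ) = 1.377217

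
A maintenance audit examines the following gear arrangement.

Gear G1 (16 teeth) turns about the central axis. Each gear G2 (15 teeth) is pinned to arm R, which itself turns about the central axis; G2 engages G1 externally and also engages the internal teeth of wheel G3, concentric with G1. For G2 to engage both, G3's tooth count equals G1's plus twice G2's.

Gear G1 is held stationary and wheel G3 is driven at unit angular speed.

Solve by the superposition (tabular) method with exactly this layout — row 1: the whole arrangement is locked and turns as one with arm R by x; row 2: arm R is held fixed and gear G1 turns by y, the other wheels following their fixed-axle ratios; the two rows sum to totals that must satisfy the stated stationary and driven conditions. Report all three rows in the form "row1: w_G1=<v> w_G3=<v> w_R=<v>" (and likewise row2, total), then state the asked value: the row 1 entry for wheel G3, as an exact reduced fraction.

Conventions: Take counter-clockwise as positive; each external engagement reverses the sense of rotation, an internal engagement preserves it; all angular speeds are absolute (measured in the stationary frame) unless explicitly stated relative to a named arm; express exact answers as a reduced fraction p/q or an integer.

row1: w_G1=23/31 w_G3=23/31 w_R=23/31
row2: w_G1=-23/31 w_G3=8/31 w_R=0
total: w_G1=0 w_G3=1 w_R=23/31
asked value: 23/31

planetary set (16T centre, 15T on arm, 46T internal) — Willis relation
row 1 (train locked, turned with arm): all members turn x
row 2 — arm fixed, fixed-axis ratios: sun y, ring −(16/46)·y, arm 0
boundary: total ω_sun = x + y = 0 and total ω_ring = x − (16/46)·y = 1  ⇒  y = -23/31, x = 23/31
row 2 ring = −(16/46)·(-23/31) = 8/31
totals (row 1 + row 2): sun 23/31 + (-23/31) = 0, ring 23/31 + 8/31 = 1, arm 23/31 + 0 = 23/31
asked cell (row1, ring) = 23/31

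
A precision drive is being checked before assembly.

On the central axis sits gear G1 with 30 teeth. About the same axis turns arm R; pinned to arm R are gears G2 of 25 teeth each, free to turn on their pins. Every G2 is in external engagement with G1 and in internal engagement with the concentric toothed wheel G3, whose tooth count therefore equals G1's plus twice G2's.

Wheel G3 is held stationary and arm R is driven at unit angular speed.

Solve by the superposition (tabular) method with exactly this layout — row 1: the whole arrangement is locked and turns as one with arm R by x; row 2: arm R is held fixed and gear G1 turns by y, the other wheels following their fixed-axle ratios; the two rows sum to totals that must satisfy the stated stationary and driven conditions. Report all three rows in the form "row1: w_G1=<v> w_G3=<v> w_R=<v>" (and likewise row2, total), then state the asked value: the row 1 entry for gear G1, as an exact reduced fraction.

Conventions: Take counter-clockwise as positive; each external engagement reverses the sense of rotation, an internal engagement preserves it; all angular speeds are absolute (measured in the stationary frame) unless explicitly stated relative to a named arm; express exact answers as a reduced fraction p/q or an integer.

recognized (axles ride arm R): planetary set, 30/25/80 teeth
row 1 (train locked, turned with arm): all members turn x
row 2: sun turns y, ring = −(30/80)·y, arm 0
boundary: total ω_ring = x − (30/80)·y = 0 and total ω_arm = x = 1  ⇒  y = 8/3, x = 1
row 2 ring = −(30/80)·8/3 = -1
totals (row 1 + row 2): sun 1 + 8/3 = 11/3, ring 1 + (-1) = 0, arm 1 + 0 = 1
asked cell (row1, sun) = 1

row1: w_G1=1 w_G3=1 w_R=1
row2: w_G1=8/3 w_G3=-1 w_R=0
total: w_G1=11/3 w_G3=0 w_R=1
asked value: 1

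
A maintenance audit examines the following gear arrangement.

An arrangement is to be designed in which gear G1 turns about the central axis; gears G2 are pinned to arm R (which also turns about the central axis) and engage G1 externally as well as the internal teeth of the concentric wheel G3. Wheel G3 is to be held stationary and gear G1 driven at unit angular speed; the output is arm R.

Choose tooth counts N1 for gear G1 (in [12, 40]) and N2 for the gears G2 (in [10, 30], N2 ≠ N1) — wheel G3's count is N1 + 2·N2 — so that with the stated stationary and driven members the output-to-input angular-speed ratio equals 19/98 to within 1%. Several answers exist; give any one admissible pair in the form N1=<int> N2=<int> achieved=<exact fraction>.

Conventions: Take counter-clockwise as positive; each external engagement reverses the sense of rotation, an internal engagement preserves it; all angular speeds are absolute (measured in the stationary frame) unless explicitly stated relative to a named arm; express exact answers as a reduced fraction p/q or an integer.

N1=19 N2=30 achieved=19/98

class = planetary set [ratio 19/98 wanted; Willis about the carrier]
Willis with ω_ring = 0: ω_arm/ω_sun = N1/(N1+N3); set equal to 19/98  ⇒  N3/N1 = 1/(19/98) − 1 = 79/19
N3 = N1 + 2·N2  ⇒  N2/N1 = (N3/N1 − 1)/2 = (79/19 − 1)/2 = 30/19
smallest multiple with N1 ≥ 12 and N2 ≥ 10: k = 1  ⇒  N1 = 1·19 = 19, N2 = 1·30 = 30 (N1 ≤ 40, N2 ≤ 30, N2 ≠ N1 ✓), N3 = 19 + 2·30 = 79
check: N1/(N1+N3) with N1 = 19, N3 = 79 gives 19/98; |achieved − target| = 0 ≤ 19/9800 ✓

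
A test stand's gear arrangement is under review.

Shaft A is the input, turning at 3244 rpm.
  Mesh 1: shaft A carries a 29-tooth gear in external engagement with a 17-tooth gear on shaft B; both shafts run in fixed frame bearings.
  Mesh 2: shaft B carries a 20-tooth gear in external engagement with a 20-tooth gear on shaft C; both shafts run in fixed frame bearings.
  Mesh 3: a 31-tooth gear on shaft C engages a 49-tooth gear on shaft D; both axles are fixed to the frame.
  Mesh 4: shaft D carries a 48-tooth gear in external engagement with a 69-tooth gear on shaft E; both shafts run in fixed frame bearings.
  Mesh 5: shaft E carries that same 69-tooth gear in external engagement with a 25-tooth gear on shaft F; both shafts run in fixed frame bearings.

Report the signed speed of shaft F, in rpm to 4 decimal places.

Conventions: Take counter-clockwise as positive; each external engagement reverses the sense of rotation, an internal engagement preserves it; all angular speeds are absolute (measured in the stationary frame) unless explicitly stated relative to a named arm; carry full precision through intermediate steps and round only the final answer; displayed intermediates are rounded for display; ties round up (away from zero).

-6721.9730 rpm

topology: fixed-axis compound train — 5 meshes, A→F
mesh 1 [29T→17T]: ω = 3244.0000×29/17 = 5533.8824 rpm, sense flips to −
mesh 2 [20T→20T]: ω = 5533.8824×20/20 = 5533.8824 rpm, sense flips to +
mesh 3 [31T→49T]: ω = 5533.8824×31/49 = 3501.0276 rpm, sense flips to −
mesh 4 [48T→69T]: ω = 3501.0276×48/69 = 2435.4975 rpm, sense flips to +
mesh 5 [69T→25T]: ω = 2435.4975×69/25 = 6721.9730 rpm, sense flips to −
signed output speed = -6721.9730 rpm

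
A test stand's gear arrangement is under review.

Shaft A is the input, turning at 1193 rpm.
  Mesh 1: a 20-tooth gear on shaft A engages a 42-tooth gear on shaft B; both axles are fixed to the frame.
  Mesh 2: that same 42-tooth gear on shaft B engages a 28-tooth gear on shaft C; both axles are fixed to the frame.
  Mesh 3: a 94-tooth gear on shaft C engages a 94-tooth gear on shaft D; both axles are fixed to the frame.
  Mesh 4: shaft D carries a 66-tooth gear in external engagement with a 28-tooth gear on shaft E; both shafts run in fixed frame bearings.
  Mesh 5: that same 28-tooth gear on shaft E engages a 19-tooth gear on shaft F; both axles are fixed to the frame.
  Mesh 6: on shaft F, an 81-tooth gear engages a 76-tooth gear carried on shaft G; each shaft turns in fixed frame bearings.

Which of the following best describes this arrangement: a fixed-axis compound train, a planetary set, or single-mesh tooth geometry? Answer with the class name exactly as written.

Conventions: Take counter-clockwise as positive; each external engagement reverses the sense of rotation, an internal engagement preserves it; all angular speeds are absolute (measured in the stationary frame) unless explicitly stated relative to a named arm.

recognized (7 fixed axles, 6 meshes): fixed-axis compound train
classification: fixed-axis compound train

fixed-axis compound train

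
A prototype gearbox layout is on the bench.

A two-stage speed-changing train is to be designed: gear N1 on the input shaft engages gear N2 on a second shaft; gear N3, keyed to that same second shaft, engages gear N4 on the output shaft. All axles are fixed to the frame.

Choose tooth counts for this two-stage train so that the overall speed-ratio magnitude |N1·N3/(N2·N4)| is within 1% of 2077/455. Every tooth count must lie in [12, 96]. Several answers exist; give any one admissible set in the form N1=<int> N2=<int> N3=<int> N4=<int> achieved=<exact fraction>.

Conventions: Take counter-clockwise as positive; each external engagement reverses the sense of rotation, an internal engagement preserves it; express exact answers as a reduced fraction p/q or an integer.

design class (target 2077/455): fixed-axis compound train
target = 2077/455 in lowest terms: an exact hit needs N1·N3 = k·2077 and N2·N4 = k·455 for one integer k, every count in [12, 96]; additionally prefer no 1:1 stage (N1 ≠ N2, N3 ≠ N4)
k = 1: N1·N3 = 2077 = 31·67, N2·N4 = 455 = 13·35
achieved = 31·67/(13·35) = 2077/455; |achieved − target| = 0 ≤ 2077/45500 ✓

N1=31 N2=13 N3=67 N4=35 achieved=2077/455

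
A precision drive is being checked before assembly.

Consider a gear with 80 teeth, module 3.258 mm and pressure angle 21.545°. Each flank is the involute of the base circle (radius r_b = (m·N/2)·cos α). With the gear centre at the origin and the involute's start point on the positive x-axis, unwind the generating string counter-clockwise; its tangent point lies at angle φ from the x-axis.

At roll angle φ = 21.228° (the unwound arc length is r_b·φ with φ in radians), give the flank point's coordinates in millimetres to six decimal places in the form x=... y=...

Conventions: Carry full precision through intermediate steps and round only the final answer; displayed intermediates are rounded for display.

x=129.250637 y=2.026839

class = single-mesh tooth geometry [base-circle involute, m = 3.258, 80T]
pitch radius r_p = m·N/2 = 3.258·80/2 = 130.320000
base radius r_b = r_p·cos α = 130.320000·cos 21.545° = 121.214468
roll angle φ = 21.228° = 0.37049849 rad
x = r_b·(cos φ + φ·sin φ) = 129.250637
y = r_b·(sin φ − φ·cos φ) = 2.026839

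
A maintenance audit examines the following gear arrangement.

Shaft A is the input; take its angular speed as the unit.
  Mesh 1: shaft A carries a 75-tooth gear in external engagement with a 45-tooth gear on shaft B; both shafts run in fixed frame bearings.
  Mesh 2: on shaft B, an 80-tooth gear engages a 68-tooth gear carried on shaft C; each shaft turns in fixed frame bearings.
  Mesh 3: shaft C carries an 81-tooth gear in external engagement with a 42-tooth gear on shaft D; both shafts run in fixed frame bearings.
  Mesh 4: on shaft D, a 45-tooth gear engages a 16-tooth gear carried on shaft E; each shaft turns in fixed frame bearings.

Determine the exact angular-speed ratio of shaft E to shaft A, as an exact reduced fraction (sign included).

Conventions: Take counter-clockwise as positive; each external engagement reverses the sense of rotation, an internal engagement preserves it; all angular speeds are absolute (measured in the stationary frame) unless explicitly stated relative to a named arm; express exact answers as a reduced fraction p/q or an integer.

class = fixed-axis compound train [4 meshes; 4 ratios multiply, 4 sense flips]
mesh 1 [75T→45T]: running ratio 5/3, sense −
mesh 2 [80T→68T]: running ratio 100/51, sense +
mesh 3 [81T→42T]: running ratio 450/119, sense −
mesh 4 [45T→16T]: running ratio 10125/952, sense +
ω_out/ω_in = 10125/952

10125/952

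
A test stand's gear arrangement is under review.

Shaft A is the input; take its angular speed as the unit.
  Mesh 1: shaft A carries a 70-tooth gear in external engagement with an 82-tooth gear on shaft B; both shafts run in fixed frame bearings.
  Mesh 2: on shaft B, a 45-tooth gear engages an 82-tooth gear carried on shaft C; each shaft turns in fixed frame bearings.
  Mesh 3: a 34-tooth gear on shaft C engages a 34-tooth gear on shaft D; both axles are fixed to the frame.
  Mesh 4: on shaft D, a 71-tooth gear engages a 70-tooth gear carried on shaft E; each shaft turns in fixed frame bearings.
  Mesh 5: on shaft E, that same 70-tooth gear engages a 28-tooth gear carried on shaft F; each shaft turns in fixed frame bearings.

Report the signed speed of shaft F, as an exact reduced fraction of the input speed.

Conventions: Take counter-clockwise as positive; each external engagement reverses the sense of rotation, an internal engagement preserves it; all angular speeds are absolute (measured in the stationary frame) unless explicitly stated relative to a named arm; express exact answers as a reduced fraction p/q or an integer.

5-mesh fixed-axis compound train (all bearings frame-fixed)
mesh 1 [70T→82T]: |ω|/ω_in = 1×70/82 = 35/41, sense flips to −
mesh 2 [45T→82T]: |ω|/ω_in = (35/41)×45/82 = 1575/3362, sense flips to +
mesh 3 [34T→34T]: |ω|/ω_in = (1575/3362)×34/34 = 1575/3362, sense flips to −
mesh 4 [71T→70T]: |ω|/ω_in = (1575/3362)×71/70 = 3195/6724, sense flips to +
mesh 5 [70T→28T]: |ω|/ω_in = (3195/6724)×70/28 = 15975/13448, sense flips to −
signed output speed (× input speed) = -15975/13448

-15975/13448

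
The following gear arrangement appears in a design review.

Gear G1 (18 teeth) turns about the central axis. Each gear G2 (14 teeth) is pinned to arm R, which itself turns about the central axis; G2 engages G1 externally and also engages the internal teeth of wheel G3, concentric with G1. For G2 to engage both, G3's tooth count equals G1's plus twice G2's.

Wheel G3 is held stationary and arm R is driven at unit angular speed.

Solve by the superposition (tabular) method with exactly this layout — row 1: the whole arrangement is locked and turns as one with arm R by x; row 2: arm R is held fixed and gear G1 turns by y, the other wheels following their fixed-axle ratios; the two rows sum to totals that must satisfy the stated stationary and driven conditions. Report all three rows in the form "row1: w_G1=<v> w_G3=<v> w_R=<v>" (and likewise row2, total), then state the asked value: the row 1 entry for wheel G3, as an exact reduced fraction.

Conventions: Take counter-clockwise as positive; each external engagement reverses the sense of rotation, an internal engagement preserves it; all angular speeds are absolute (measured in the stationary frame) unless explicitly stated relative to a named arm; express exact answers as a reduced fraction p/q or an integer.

recognized (axles ride arm R): planetary set, 18/14/46 teeth
row 1: whole set turns with the arm by x
row 2 — arm fixed, fixed-axis ratios: sun y, ring −(18/46)·y, arm 0
boundary: total ω_ring = x − (18/46)·y = 0 and total ω_arm = x = 1  ⇒  y = 23/9, x = 1
row 2 ring = −(18/46)·23/9 = -1
totals (row 1 + row 2): sun 1 + 23/9 = 32/9, ring 1 + (-1) = 0, arm 1 + 0 = 1
asked cell (row1, ring) = 1

row1: w_G1=1 w_G3=1 w_R=1
row2: w_G1=23/9 w_G3=-1 w_R=0
total: w_G1=32/9 w_G3=0 w_R=1
asked value: 1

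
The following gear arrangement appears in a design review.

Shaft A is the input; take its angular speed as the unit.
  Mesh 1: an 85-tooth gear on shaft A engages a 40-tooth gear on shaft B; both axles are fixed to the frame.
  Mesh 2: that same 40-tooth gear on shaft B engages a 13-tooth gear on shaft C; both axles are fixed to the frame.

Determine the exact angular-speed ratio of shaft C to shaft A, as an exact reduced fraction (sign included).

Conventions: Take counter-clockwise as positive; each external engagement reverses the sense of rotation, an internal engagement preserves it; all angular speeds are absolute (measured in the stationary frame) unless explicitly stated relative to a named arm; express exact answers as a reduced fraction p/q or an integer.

85/13

class = fixed-axis compound train [2 meshes; 2 ratios multiply, 2 sense flips]
mesh 1 [85T→40T]: running ratio 17/8, sense −
mesh 2 [40T→13T]: running ratio 85/13, sense +
ω_out/ω_in = 85/13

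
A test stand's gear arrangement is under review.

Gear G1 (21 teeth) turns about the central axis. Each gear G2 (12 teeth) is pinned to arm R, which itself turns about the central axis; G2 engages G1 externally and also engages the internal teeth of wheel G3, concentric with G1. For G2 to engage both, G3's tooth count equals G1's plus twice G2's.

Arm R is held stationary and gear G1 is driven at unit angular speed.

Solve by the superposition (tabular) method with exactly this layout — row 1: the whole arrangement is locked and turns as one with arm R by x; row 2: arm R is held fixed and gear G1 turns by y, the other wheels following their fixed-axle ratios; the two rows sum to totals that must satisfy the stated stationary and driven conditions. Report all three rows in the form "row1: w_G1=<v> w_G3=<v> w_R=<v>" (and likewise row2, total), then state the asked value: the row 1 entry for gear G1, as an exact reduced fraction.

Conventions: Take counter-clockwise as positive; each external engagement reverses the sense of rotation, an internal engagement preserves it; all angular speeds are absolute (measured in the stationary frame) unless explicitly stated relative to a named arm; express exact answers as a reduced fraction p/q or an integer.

row1: w_G1=0 w_G3=0 w_R=0
row2: w_G1=1 w_G3=-7/15 w_R=0
total: w_G1=1 w_G3=-7/15 w_R=0
asked value: 0

recognized (axles ride arm R): planetary set, 21/12/45 teeth
row 1: whole set turns with the arm by x
row 2 (arm held, sun turns y): ω_ring = −(21/45)·y, ω_arm = 0
boundary: total ω_arm = x = 0 and total ω_sun = x + y = 1  ⇒  y = 1, x = 0
row 2 ring = −(21/45)·1 = -7/15
totals (row 1 + row 2): sun 0 + 1 = 1, ring 0 + (-7/15) = -7/15, arm 0 + 0 = 0
asked cell (row1, sun) = 0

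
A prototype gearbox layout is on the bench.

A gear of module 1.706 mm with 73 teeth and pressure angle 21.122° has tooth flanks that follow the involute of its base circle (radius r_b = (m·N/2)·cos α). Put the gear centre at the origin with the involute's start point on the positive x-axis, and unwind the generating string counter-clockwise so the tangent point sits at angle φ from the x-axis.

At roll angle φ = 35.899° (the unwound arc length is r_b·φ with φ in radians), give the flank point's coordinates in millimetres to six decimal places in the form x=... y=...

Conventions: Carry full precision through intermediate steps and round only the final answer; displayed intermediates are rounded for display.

class = single-mesh tooth geometry [base-circle involute, m = 1.706, 73T]
pitch radius r_p = m·N/2 = 1.706·73/2 = 62.269000
base radius r_b = r_p·cos α = 62.269000·cos 21.122° = 58.085472
roll angle φ = 35.899° = 0.62655575 rad
x = r_b·(cos φ + φ·sin φ) = 68.392041
y = r_b·(sin φ − φ·cos φ) = 4.578039

x=68.392041 y=4.578039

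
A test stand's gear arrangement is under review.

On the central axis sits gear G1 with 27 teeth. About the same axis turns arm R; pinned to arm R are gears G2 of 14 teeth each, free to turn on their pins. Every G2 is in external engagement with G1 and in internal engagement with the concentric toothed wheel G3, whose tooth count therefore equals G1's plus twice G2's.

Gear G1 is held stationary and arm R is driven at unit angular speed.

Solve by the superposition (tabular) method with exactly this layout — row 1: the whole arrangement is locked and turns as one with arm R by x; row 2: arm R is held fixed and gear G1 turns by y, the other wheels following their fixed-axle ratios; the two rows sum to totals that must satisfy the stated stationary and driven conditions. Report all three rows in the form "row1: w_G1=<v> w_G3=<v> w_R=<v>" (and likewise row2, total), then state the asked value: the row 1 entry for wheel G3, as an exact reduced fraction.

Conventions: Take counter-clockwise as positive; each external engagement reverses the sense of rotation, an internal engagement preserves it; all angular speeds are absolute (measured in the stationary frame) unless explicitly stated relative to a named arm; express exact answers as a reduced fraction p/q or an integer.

planetary set (27T centre, 14T on arm, 55T internal) — Willis relation
row 1 (train locked, turned with arm): all members turn x
row 2 (arm held, sun turns y): ω_ring = −(27/55)·y, ω_arm = 0
boundary: total ω_sun = x + y = 0 and total ω_arm = x = 1  ⇒  y = -1, x = 1
row 2 ring = −(27/55)·(-1) = 27/55
totals (row 1 + row 2): sun 1 + (-1) = 0, ring 1 + 27/55 = 82/55, arm 1 + 0 = 1
asked cell (row1, ring) = 1

row1: w_G1=1 w_G3=1 w_R=1
row2: w_G1=-1 w_G3=27/55 w_R=0
total: w_G1=0 w_G3=82/55 w_R=1
asked value: 1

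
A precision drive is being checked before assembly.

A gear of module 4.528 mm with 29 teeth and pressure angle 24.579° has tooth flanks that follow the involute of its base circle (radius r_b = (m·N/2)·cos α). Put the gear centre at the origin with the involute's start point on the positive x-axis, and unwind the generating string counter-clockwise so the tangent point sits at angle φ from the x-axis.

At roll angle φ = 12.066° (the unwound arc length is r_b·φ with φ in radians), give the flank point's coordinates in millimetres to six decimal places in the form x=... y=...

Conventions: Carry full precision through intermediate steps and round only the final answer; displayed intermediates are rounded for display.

single-mesh involute tooth geometry (29T wheel at module 4.528)
pitch radius r_p = m·N/2 = 4.528·29/2 = 65.656000
base radius r_b = r_p·cos α = 65.656000·cos 24.579° = 59.706819
roll angle φ = 12.066° = 0.21059143 rad
x = r_b·(cos φ + φ·sin φ) = 61.016138
y = r_b·(sin φ − φ·cos φ) = 0.185054

x=61.016138 y=0.185054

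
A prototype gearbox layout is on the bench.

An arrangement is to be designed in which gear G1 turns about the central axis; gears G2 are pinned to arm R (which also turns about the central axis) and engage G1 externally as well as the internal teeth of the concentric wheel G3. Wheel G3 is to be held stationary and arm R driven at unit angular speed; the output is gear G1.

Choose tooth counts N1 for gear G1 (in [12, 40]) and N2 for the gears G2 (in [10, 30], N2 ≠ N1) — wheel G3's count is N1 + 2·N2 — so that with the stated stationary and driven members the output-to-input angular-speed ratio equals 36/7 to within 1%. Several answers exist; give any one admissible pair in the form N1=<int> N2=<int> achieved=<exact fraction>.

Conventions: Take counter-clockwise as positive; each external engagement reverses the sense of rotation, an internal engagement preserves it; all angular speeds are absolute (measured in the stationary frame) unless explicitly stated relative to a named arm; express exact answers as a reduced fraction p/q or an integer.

class = planetary set [ratio 36/7 wanted; Willis about the carrier]
Willis with ω_ring = 0: ω_sun/ω_arm = (N1+N3)/N1; set equal to 36/7  ⇒  N3/N1 = 36/7 − 1 = 29/7
N3 = N1 + 2·N2  ⇒  N2/N1 = (N3/N1 − 1)/2 = (29/7 − 1)/2 = 11/7
smallest multiple with N1 ≥ 12 and N2 ≥ 10: k = 2  ⇒  N1 = 2·7 = 14, N2 = 2·11 = 22 (N1 ≤ 40, N2 ≤ 30, N2 ≠ N1 ✓), N3 = 14 + 2·22 = 58
check: (N1+N3)/N1 with N1 = 14, N3 = 58 gives 36/7; |achieved − target| = 0 ≤ 9/175 ✓

N1=14 N2=22 achieved=36/7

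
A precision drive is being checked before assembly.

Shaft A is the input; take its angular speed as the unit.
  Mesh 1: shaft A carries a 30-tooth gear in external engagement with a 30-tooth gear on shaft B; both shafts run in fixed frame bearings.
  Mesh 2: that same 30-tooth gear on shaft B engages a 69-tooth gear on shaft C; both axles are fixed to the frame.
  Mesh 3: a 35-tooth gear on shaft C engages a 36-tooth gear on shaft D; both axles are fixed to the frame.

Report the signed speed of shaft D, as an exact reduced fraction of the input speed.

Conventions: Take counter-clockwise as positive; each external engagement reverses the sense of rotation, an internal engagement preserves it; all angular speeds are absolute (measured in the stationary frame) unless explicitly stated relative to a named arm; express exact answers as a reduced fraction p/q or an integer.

3-mesh fixed-axis compound train (all bearings frame-fixed)
mesh 1 [30T→30T]: |ω|/ω_in = 1×30/30 = 1, sense flips to −
mesh 2 [30T→69T]: |ω|/ω_in = 1×30/69 = 10/23, sense flips to +
mesh 3 [35T→36T]: |ω|/ω_in = (10/23)×35/36 = 175/414, sense flips to −
signed output speed (× input speed) = -175/414

-175/414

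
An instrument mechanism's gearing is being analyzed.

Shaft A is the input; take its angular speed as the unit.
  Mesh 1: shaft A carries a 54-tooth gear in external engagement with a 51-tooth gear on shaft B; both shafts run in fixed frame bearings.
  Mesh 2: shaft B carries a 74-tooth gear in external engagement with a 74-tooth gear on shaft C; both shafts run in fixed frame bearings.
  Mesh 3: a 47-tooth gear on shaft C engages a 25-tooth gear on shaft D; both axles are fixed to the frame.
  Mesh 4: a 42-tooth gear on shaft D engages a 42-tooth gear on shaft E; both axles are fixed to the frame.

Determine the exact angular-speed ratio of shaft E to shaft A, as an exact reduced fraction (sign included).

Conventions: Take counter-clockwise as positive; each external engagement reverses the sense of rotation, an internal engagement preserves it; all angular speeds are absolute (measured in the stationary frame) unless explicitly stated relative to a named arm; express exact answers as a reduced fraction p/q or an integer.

class = fixed-axis compound train [4 meshes; 4 ratios multiply, 4 sense flips]
mesh 1 [54T→51T]: running ratio 18/17, sense −
mesh 2 [74T→74T]: running ratio 18/17, sense +
mesh 3 [47T→25T]: running ratio 846/425, sense −
mesh 4 [42T→42T]: running ratio 846/425, sense +
ω_out/ω_in = 846/425

846/425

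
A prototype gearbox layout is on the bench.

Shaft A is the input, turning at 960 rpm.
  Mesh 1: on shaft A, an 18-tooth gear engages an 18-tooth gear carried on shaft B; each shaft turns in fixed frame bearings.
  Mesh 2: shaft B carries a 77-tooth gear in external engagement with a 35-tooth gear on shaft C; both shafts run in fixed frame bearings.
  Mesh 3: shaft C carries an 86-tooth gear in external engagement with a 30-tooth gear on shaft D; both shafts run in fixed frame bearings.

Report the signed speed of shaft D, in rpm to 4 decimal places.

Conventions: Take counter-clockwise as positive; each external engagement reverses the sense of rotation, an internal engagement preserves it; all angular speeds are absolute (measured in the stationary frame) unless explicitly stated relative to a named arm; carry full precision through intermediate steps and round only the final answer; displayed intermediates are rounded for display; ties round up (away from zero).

topology: fixed-axis compound train — 3 meshes, A→D
mesh 1 [18T→18T]: ω = 960.0000×18/18 = 960.0000 rpm, sense flips to −
mesh 2 [77T→35T]: ω = 960.0000×77/35 = 2112.0000 rpm, sense flips to +
mesh 3 [86T→30T]: ω = 2112.0000×86/30 = 6054.4000 rpm, sense flips to −
signed output speed = -6054.4000 rpm

-6054.4000 rpm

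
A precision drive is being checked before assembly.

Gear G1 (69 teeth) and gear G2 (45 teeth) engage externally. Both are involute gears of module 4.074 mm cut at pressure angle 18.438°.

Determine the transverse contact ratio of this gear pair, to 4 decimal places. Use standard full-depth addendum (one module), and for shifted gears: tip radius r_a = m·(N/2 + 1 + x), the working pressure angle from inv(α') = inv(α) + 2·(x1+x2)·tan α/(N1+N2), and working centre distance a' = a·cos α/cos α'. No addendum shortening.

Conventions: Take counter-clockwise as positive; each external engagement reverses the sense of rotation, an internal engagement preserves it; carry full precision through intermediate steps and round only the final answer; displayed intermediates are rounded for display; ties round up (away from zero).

1.8631

topology: single-mesh involute geometry — m = 4.074, 69T/45T pair
base radii: r_b1 = 133.337916, r_b2 = 86.959511
tip radii: r_a1 = 144.627000, r_a2 = 95.739000
no profile shift: α' = α, a' = a
action lengths: √(r_a1²−r_b1²) = 56.017579, √(r_a2²−r_b2²) = 40.049964
base pitch p_b = π·m·cos α = 12.141838
CR = (56.017579 + 40.049964 − 232.218000·sin 18.43800°)/12.141838 = 1.863147
contact ratio ≈ 1.8631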